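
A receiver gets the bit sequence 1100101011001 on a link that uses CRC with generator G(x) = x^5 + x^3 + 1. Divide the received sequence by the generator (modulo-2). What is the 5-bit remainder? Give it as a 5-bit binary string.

00000

Modulo-2 division of 1100101011001 by 101001:
  pos 0: 110010 XOR 101001 = 011011
  pos 1: 110111 XOR 101001 = 011110
  pos 2: 111100 XOR 101001 = 010101
  pos 3: 101011 XOR 101001 = 000010
  pos 7: 101001 XOR 101001 = 000000
Remainder = 00000 (zero — the frame passes the CRC check).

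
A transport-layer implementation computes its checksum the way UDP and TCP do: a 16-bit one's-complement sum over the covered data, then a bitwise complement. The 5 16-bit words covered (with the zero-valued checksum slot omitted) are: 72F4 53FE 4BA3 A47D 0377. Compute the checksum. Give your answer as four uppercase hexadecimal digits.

4575

One's-complement addition (fold any carry out of bit 15 back into bit 0):
  0x72F4 + 0x53FE = 0x0C6F2
  0xC6F2 + 0x4BA3 = 0x11295 → wrap carry → 0x1296
  0x1296 + 0xA47D = 0x0B713
  0xB713 + 0x0377 = 0x0BA8A
One's-complement sum = 0xBA8A.
Checksum = ~0xBA8A & 0xFFFF = 0x4575.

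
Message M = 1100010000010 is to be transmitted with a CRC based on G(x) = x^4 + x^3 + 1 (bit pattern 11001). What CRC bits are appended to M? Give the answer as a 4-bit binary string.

Append 4 zeros: 11000100000100000. Divide by 11001 (XOR where the leading bit is 1):
  pos 0: 11000 XOR 11001 = 00001
  pos 4: 11000 XOR 11001 = 00001
  pos 8: 10010 XOR 11001 = 01011
  pos 9: 10110 XOR 11001 = 01111
  pos 10: 11110 XOR 11001 = 00111
  pos 12: 11100 XOR 11001 = 00101
Remainder (last 4 bits) = 0101. This is the CRC / FCS.

0101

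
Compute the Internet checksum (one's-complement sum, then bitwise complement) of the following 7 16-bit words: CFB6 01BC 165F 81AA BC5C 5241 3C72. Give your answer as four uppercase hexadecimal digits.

One's-complement addition (fold any carry out of bit 15 back into bit 0):
  0xCFB6 + 0x01BC = 0x0D172
  0xD172 + 0x165F = 0x0E7D1
  0xE7D1 + 0x81AA = 0x1697B → wrap carry → 0x697C
  0x697C + 0xBC5C = 0x125D8 → wrap carry → 0x25D9
  0x25D9 + 0x5241 = 0x0781A
  0x781A + 0x3C72 = 0x0B48C
One's-complement sum = 0xB48C.
Checksum = ~0xB48C & 0xFFFF = 0x4B73.

4B73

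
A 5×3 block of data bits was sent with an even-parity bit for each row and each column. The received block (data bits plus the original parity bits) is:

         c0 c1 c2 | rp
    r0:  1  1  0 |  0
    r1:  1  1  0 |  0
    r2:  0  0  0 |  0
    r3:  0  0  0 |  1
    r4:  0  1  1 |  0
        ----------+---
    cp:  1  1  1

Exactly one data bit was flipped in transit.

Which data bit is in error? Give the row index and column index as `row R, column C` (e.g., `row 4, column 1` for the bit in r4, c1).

Recompute each row's even parity and compare to rp:
  r0: data parity 0, sent rp 0 → ok
  r1: data parity 0, sent rp 0 → ok
  r2: data parity 0, sent rp 0 → ok
  r3: data parity 0, sent rp 1 → mismatch
  r4: data parity 0, sent rp 0 → ok
Recompute each column's even parity and compare to cp:
  c0: data parity 0, sent cp 1 → mismatch
  c1: data parity 1, sent cp 1 → ok
  c2: data parity 1, sent cp 1 → ok
Exactly one row (r3) and one column (c0) fail → the flipped bit is at their intersection.

row 3, column 0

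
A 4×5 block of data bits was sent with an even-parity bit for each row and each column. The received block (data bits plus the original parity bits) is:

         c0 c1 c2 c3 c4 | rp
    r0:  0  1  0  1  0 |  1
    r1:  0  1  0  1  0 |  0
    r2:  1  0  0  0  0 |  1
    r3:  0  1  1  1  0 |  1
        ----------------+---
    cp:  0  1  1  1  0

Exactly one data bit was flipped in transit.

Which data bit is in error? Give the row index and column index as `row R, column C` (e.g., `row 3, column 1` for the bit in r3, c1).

row 0, column 0

Recompute each row's even parity and compare to rp:
  r0: data parity 0, sent rp 1 → mismatch
  r1: data parity 0, sent rp 0 → ok
  r2: data parity 1, sent rp 1 → ok
  r3: data parity 1, sent rp 1 → ok
Recompute each column's even parity and compare to cp:
  c0: data parity 1, sent cp 0 → mismatch
  c1: data parity 1, sent cp 1 → ok
  c2: data parity 1, sent cp 1 → ok
  c3: data parity 1, sent cp 1 → ok
  c4: data parity 0, sent cp 0 → ok
Exactly one row (r0) and one column (c0) fail → the flipped bit is at their intersection.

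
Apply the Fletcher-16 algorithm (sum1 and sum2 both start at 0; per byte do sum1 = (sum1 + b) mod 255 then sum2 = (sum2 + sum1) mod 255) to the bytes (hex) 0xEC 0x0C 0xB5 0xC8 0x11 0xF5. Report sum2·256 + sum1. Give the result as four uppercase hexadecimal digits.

137E

Running sums (mod 255):
  after byte 0 (0xEC): sum1=236, sum2=236
  after byte 1 (0x0C): sum1=248, sum2=229
  after byte 2 (0xB5): sum1=174, sum2=148
  after byte 3 (0xC8): sum1=119, sum2=12
  after byte 4 (0x11): sum1=136, sum2=148
  after byte 5 (0xF5): sum1=126, sum2=19
Checksum = sum2·256 + sum1 = 19·256 + 126 = 4990 = 0x137E.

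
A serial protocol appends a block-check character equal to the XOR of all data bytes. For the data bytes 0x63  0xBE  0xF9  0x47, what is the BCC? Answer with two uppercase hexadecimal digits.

XOR the bytes together:
  start with 0x63
  0x63 ⊕ 0xBE = 0xDD
  0xDD ⊕ 0xF9 = 0x24
  0x24 ⊕ 0x47 = 0x63

63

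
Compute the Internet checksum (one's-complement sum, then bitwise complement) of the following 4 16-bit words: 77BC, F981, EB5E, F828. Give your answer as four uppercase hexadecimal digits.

AB39

One's-complement addition (fold any carry out of bit 15 back into bit 0):
  0x77BC + 0xF981 = 0x1713D → wrap carry → 0x713E
  0x713E + 0xEB5E = 0x15C9C → wrap carry → 0x5C9D
  0x5C9D + 0xF828 = 0x154C5 → wrap carry → 0x54C6
One's-complement sum = 0x54C6.
Checksum = ~0x54C6 & 0xFFFF = 0xAB39.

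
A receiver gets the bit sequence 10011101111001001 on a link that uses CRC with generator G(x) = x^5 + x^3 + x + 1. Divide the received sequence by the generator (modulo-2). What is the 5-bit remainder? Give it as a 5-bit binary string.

00000

Modulo-2 division of 10011101111001001 by 101011:
  pos 0: 100111 XOR 101011 = 001100
  pos 2: 110001 XOR 101011 = 011010
  pos 3: 110101 XOR 101011 = 011110
  pos 4: 111101 XOR 101011 = 010110
  pos 5: 101101 XOR 101011 = 000110
  pos 8: 110001 XOR 101011 = 011010
  pos 9: 110100 XOR 101011 = 011111
  pos 10: 111110 XOR 101011 = 010101
  pos 11: 101011 XOR 101011 = 000000
Remainder = 00000 (zero — the frame passes the CRC check).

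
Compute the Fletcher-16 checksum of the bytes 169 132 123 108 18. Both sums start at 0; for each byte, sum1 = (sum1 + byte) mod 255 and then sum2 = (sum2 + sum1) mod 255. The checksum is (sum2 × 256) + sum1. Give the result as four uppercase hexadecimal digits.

Running sums (mod 255):
  after byte 0 (169): sum1=169, sum2=169
  after byte 1 (132): sum1=46, sum2=215
  after byte 2 (123): sum1=169, sum2=129
  after byte 3 (108): sum1=22, sum2=151
  after byte 4 (18): sum1=40, sum2=191
Checksum = sum2·256 + sum1 = 191·256 + 40 = 48936 = 0xBF28.

BF28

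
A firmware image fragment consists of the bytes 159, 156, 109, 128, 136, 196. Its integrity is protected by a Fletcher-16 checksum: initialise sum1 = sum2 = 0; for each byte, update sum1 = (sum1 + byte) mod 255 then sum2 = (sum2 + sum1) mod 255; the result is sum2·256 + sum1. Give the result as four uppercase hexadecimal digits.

D977

Running sums (mod 255):
  after byte 0 (159): sum1=159, sum2=159
  after byte 1 (156): sum1=60, sum2=219
  after byte 2 (109): sum1=169, sum2=133
  after byte 3 (128): sum1=42, sum2=175
  after byte 4 (136): sum1=178, sum2=98
  after byte 5 (196): sum1=119, sum2=217
Checksum = sum2·256 + sum1 = 217·256 + 119 = 55671 = 0xD977.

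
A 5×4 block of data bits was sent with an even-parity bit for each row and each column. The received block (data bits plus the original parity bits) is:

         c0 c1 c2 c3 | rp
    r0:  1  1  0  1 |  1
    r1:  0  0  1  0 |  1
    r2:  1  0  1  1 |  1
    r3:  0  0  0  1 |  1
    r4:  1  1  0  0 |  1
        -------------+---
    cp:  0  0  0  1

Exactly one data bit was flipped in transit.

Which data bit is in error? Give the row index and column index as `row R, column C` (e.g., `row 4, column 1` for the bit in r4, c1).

Recompute each row's even parity and compare to rp:
  r0: data parity 1, sent rp 1 → ok
  r1: data parity 1, sent rp 1 → ok
  r2: data parity 1, sent rp 1 → ok
  r3: data parity 1, sent rp 1 → ok
  r4: data parity 0, sent rp 1 → mismatch
Recompute each column's even parity and compare to cp:
  c0: data parity 1, sent cp 0 → mismatch
  c1: data parity 0, sent cp 0 → ok
  c2: data parity 0, sent cp 0 → ok
  c3: data parity 1, sent cp 1 → ok
Exactly one row (r4) and one column (c0) fail → the flipped bit is at their intersection.

row 4, column 0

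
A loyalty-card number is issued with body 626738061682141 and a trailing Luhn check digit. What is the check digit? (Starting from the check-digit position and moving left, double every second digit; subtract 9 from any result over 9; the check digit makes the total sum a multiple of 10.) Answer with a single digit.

0

Partial digits right→left: 1 4 1 2 8 6 1 6 0 8 3 7 6 2 6
Double every second digit counting from the check-digit position (so the 1st, 3rd, 5th, ... of the partial from the right).
  doubled (with −9 where >9): 2 2 7 2 0 6 3 3 → sum 25
  kept as-is: 4 2 6 6 8 7 2 → sum 35
Total = 25 + 35 = 60.
Check digit = (10 − (60 mod 10)) mod 10 = 0.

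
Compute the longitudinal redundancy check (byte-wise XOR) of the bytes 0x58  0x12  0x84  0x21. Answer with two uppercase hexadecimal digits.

XOR the bytes together:
  start with 0x58
  0x58 ⊕ 0x12 = 0x4A
  0x4A ⊕ 0x84 = 0xCE
  0xCE ⊕ 0x21 = 0xEF

EF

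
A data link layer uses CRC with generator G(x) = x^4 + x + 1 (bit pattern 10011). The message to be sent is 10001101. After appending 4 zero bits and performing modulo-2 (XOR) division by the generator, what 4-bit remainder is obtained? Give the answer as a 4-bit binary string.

Append 4 zeros: 100011010000. Divide by 10011 (XOR where the leading bit is 1):
  pos 0: 10001 XOR 10011 = 00010
  pos 3: 10101 XOR 10011 = 00110
  pos 5: 11000 XOR 10011 = 01011
  pos 6: 10110 XOR 10011 = 00101
Remainder (last 4 bits) = 1010. This is the CRC / FCS.

1010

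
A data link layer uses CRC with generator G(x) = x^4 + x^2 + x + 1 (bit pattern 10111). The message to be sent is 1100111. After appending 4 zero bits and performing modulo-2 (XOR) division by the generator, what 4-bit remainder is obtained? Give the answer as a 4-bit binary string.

Append 4 zeros: 11001110000. Divide by 10111 (XOR where the leading bit is 1):
  pos 0: 11001 XOR 10111 = 01110
  pos 1: 11101 XOR 10111 = 01010
  pos 2: 10101 XOR 10111 = 00010
  pos 5: 10000 XOR 10111 = 00111
Remainder (last 4 bits) = 1110. This is the CRC / FCS.

1110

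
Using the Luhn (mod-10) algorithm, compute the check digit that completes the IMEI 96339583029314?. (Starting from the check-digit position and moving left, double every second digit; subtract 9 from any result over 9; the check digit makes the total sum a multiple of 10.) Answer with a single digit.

7

Partial digits right→left: 4 1 3 9 2 0 3 8 5 9 3 3 6 9
Double every second digit counting from the check-digit position (so the 1st, 3rd, 5th, ... of the partial from the right).
  doubled (with −9 where >9): 8 6 4 6 1 6 3 → sum 34
  kept as-is: 1 9 0 8 9 3 9 → sum 39
Total = 34 + 39 = 73.
Check digit = (10 − (73 mod 10)) mod 10 = 7.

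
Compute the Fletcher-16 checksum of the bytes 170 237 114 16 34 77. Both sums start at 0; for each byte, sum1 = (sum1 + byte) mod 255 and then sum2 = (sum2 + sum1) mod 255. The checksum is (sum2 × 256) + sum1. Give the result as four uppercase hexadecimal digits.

Running sums (mod 255):
  after byte 0 (170): sum1=170, sum2=170
  after byte 1 (237): sum1=152, sum2=67
  after byte 2 (114): sum1=11, sum2=78
  after byte 3 (16): sum1=27, sum2=105
  after byte 4 (34): sum1=61, sum2=166
  after byte 5 (77): sum1=138, sum2=49
Checksum = sum2·256 + sum1 = 49·256 + 138 = 12682 = 0x318A.

318A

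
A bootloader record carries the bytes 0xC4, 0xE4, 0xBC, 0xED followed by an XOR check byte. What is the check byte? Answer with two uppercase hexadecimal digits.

XOR the bytes together:
  start with 0xC4
  0xC4 ⊕ 0xE4 = 0x20
  0x20 ⊕ 0xBC = 0x9C
  0x9C ⊕ 0xED = 0x71

71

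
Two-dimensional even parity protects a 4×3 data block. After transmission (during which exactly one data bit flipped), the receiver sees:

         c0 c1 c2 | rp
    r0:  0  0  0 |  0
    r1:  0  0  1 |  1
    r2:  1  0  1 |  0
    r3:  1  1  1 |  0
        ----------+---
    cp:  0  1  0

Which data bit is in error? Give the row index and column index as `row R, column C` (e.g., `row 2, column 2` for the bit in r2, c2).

Recompute each row's even parity and compare to rp:
  r0: data parity 0, sent rp 0 → ok
  r1: data parity 1, sent rp 1 → ok
  r2: data parity 0, sent rp 0 → ok
  r3: data parity 1, sent rp 0 → mismatch
Recompute each column's even parity and compare to cp:
  c0: data parity 0, sent cp 0 → ok
  c1: data parity 1, sent cp 1 → ok
  c2: data parity 1, sent cp 0 → mismatch
Exactly one row (r3) and one column (c2) fail → the flipped bit is at their intersection.

row 3, column 2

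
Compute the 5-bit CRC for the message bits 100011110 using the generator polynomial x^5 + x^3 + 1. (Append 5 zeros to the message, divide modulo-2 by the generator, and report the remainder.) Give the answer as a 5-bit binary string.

01101

Append 5 zeros: 10001111000000. Divide by 101001 (XOR where the leading bit is 1):
  pos 0: 100011 XOR 101001 = 001010
  pos 2: 101011 XOR 101001 = 000010
  pos 6: 100000 XOR 101001 = 001001
  pos 8: 100100 XOR 101001 = 001101
Remainder (last 5 bits) = 01101. This is the CRC / FCS.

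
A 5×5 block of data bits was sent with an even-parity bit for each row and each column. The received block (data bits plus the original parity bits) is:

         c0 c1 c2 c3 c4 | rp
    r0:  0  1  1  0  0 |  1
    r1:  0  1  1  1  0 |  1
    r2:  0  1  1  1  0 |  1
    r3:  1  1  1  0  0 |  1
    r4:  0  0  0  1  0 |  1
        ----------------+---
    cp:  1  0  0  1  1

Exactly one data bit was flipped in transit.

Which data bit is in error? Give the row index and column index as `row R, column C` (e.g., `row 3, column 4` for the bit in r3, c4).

row 0, column 4

Recompute each row's even parity and compare to rp:
  r0: data parity 0, sent rp 1 → mismatch
  r1: data parity 1, sent rp 1 → ok
  r2: data parity 1, sent rp 1 → ok
  r3: data parity 1, sent rp 1 → ok
  r4: data parity 1, sent rp 1 → ok
Recompute each column's even parity and compare to cp:
  c0: data parity 1, sent cp 1 → ok
  c1: data parity 0, sent cp 0 → ok
  c2: data parity 0, sent cp 0 → ok
  c3: data parity 1, sent cp 1 → ok
  c4: data parity 0, sent cp 1 → mismatch
Exactly one row (r0) and one column (c4) fail → the flipped bit is at their intersection.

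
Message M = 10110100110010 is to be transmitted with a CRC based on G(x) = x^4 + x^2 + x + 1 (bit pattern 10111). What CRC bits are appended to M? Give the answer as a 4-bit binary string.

1101

Append 4 zeros: 101101001100100000. Divide by 10111 (XOR where the leading bit is 1):
  pos 0: 10110 XOR 10111 = 00001
  pos 4: 11001 XOR 10111 = 01110
  pos 5: 11101 XOR 10111 = 01010
  pos 6: 10100 XOR 10111 = 00011
  pos 9: 11010 XOR 10111 = 01101
  pos 10: 11010 XOR 10111 = 01101
  pos 11: 11010 XOR 10111 = 01101
  pos 12: 11010 XOR 10111 = 01101
  pos 13: 11010 XOR 10111 = 01101
Remainder (last 4 bits) = 1101. This is the CRC / FCS.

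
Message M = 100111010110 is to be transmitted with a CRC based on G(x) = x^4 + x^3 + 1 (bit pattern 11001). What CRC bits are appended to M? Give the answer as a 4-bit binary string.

1111

Append 4 zeros: 1001110101100000. Divide by 11001 (XOR where the leading bit is 1):
  pos 0: 10011 XOR 11001 = 01010
  pos 1: 10101 XOR 11001 = 01100
  pos 2: 11000 XOR 11001 = 00001
  pos 6: 11011 XOR 11001 = 00010
  pos 9: 10000 XOR 11001 = 01001
  pos 10: 10010 XOR 11001 = 01011
  pos 11: 10110 XOR 11001 = 01111
Remainder (last 4 bits) = 1111. This is the CRC / FCS.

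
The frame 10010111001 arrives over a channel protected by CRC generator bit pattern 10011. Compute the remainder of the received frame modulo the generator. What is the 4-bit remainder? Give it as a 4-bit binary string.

Modulo-2 division of 10010111001 by 10011:
  pos 0: 10010 XOR 10011 = 00001
  pos 4: 11110 XOR 10011 = 01101
  pos 5: 11010 XOR 10011 = 01001
  pos 6: 10011 XOR 10011 = 00000
Remainder = 0000 (zero — the frame passes the CRC check).

0000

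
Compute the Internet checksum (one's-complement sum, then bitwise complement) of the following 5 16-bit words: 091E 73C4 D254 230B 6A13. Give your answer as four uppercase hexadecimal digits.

23AA

One's-complement addition (fold any carry out of bit 15 back into bit 0):
  0x091E + 0x73C4 = 0x07CE2
  0x7CE2 + 0xD254 = 0x14F36 → wrap carry → 0x4F37
  0x4F37 + 0x230B = 0x07242
  0x7242 + 0x6A13 = 0x0DC55
One's-complement sum = 0xDC55.
Checksum = ~0xDC55 & 0xFFFF = 0x23AA.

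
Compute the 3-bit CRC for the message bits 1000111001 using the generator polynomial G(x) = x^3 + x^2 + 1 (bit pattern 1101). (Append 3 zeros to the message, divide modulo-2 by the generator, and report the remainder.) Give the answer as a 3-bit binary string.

011

Append 3 zeros: 1000111001000. Divide by 1101 (XOR where the leading bit is 1):
  pos 0: 1000 XOR 1101 = 0101
  pos 1: 1011 XOR 1101 = 0110
  pos 2: 1101 XOR 1101 = 0000
  pos 6: 1001 XOR 1101 = 0100
  pos 7: 1000 XOR 1101 = 0101
  pos 8: 1010 XOR 1101 = 0111
  pos 9: 1110 XOR 1101 = 0011
Remainder (last 3 bits) = 011. This is the CRC / FCS.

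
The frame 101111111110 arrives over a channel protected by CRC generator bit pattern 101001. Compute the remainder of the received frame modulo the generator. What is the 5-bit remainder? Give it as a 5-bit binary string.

00000

Modulo-2 division of 101111111110 by 101001:
  pos 0: 101111 XOR 101001 = 000110
  pos 3: 110111 XOR 101001 = 011110
  pos 4: 111101 XOR 101001 = 010100
  pos 5: 101001 XOR 101001 = 000000
Remainder = 00000 (zero — the frame passes the CRC check).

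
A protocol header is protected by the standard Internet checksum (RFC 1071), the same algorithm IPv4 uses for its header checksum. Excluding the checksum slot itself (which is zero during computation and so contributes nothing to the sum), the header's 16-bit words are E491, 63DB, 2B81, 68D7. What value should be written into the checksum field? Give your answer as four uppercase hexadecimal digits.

One's-complement addition (fold any carry out of bit 15 back into bit 0):
  0xE491 + 0x63DB = 0x1486C → wrap carry → 0x486D
  0x486D + 0x2B81 = 0x073EE
  0x73EE + 0x68D7 = 0x0DCC5
One's-complement sum = 0xDCC5.
Checksum = ~0xDCC5 & 0xFFFF = 0x233A.

233A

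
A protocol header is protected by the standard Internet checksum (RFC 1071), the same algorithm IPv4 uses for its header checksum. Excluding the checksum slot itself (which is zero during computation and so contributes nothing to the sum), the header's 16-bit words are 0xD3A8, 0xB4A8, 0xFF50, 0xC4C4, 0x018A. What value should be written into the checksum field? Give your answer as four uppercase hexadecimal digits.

B20E

One's-complement addition (fold any carry out of bit 15 back into bit 0):
  0xD3A8 + 0xB4A8 = 0x18850 → wrap carry → 0x8851
  0x8851 + 0xFF50 = 0x187A1 → wrap carry → 0x87A2
  0x87A2 + 0xC4C4 = 0x14C66 → wrap carry → 0x4C67
  0x4C67 + 0x018A = 0x04DF1
One's-complement sum = 0x4DF1.
Checksum = ~0x4DF1 & 0xFFFF = 0xB20E.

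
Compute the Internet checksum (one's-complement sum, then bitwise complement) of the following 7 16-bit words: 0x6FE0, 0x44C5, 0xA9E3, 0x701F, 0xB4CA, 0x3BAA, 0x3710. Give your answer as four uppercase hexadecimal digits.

09D2

One's-complement addition (fold any carry out of bit 15 back into bit 0):
  0x6FE0 + 0x44C5 = 0x0B4A5
  0xB4A5 + 0xA9E3 = 0x15E88 → wrap carry → 0x5E89
  0x5E89 + 0x701F = 0x0CEA8
  0xCEA8 + 0xB4CA = 0x18372 → wrap carry → 0x8373
  0x8373 + 0x3BAA = 0x0BF1D
  0xBF1D + 0x3710 = 0x0F62D
One's-complement sum = 0xF62D.
Checksum = ~0xF62D & 0xFFFF = 0x09D2.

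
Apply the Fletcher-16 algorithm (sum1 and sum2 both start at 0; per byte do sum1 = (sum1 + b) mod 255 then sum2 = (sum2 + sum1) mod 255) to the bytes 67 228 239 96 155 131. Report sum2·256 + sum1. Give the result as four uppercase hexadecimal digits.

A797

Running sums (mod 255):
  after byte 0 (67): sum1=67, sum2=67
  after byte 1 (228): sum1=40, sum2=107
  after byte 2 (239): sum1=24, sum2=131
  after byte 3 (96): sum1=120, sum2=251
  after byte 4 (155): sum1=20, sum2=16
  after byte 5 (131): sum1=151, sum2=167
Checksum = sum2·256 + sum1 = 167·256 + 151 = 42903 = 0xA797.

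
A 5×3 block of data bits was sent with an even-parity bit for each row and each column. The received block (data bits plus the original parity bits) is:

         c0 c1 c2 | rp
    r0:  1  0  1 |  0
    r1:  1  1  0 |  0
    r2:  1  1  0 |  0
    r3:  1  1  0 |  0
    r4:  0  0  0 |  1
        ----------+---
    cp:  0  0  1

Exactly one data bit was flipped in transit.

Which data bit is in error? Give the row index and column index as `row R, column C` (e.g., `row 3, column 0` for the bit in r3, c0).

Recompute each row's even parity and compare to rp:
  r0: data parity 0, sent rp 0 → ok
  r1: data parity 0, sent rp 0 → ok
  r2: data parity 0, sent rp 0 → ok
  r3: data parity 0, sent rp 0 → ok
  r4: data parity 0, sent rp 1 → mismatch
Recompute each column's even parity and compare to cp:
  c0: data parity 0, sent cp 0 → ok
  c1: data parity 1, sent cp 0 → mismatch
  c2: data parity 1, sent cp 1 → ok
Exactly one row (r4) and one column (c1) fail → the flipped bit is at their intersection.

row 4, column 1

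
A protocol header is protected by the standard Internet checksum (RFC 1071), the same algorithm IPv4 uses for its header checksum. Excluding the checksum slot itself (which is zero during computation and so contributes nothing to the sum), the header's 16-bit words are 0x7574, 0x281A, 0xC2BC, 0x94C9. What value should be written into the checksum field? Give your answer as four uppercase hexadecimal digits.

One's-complement addition (fold any carry out of bit 15 back into bit 0):
  0x7574 + 0x281A = 0x09D8E
  0x9D8E + 0xC2BC = 0x1604A → wrap carry → 0x604B
  0x604B + 0x94C9 = 0x0F514
One's-complement sum = 0xF514.
Checksum = ~0xF514 & 0xFFFF = 0x0AEB.

0AEB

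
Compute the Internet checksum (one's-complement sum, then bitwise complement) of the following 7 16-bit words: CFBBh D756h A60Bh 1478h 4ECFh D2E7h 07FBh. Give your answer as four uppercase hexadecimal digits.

74B7

One's-complement addition (fold any carry out of bit 15 back into bit 0):
  0xCFBB + 0xD756 = 0x1A711 → wrap carry → 0xA712
  0xA712 + 0xA60B = 0x14D1D → wrap carry → 0x4D1E
  0x4D1E + 0x1478 = 0x06196
  0x6196 + 0x4ECF = 0x0B065
  0xB065 + 0xD2E7 = 0x1834C → wrap carry → 0x834D
  0x834D + 0x07FB = 0x08B48
One's-complement sum = 0x8B48.
Checksum = ~0x8B48 & 0xFFFF = 0x74B7.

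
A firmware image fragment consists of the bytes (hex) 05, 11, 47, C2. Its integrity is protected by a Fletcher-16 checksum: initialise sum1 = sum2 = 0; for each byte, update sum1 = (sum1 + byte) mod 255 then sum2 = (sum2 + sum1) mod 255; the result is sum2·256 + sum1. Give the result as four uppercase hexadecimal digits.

9820

Running sums (mod 255):
  after byte 0 (05): sum1=5, sum2=5
  after byte 1 (11): sum1=22, sum2=27
  after byte 2 (47): sum1=93, sum2=120
  after byte 3 (C2): sum1=32, sum2=152
Checksum = sum2·256 + sum1 = 152·256 + 32 = 38944 = 0x9820.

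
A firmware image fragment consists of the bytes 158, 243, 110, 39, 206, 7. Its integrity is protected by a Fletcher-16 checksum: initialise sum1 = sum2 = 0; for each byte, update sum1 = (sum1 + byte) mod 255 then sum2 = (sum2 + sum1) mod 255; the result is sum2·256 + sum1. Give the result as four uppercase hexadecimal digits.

4FFD

Running sums (mod 255):
  after byte 0 (158): sum1=158, sum2=158
  after byte 1 (243): sum1=146, sum2=49
  after byte 2 (110): sum1=1, sum2=50
  after byte 3 (39): sum1=40, sum2=90
  after byte 4 (206): sum1=246, sum2=81
  after byte 5 (7): sum1=253, sum2=79
Checksum = sum2·256 + sum1 = 79·256 + 253 = 20477 = 0x4FFD.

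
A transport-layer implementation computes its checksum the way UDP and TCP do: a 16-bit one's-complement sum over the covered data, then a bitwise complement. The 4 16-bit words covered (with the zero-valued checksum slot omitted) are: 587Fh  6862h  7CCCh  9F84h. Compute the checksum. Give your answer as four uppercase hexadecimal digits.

22CD

One's-complement addition (fold any carry out of bit 15 back into bit 0):
  0x587F + 0x6862 = 0x0C0E1
  0xC0E1 + 0x7CCC = 0x13DAD → wrap carry → 0x3DAE
  0x3DAE + 0x9F84 = 0x0DD32
One's-complement sum = 0xDD32.
Checksum = ~0xDD32 & 0xFFFF = 0x22CD.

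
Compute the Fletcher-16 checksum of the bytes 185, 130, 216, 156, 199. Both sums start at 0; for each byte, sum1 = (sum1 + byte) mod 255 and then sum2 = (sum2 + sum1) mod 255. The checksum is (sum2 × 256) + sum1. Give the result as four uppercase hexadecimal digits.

3679

Running sums (mod 255):
  after byte 0 (185): sum1=185, sum2=185
  after byte 1 (130): sum1=60, sum2=245
  after byte 2 (216): sum1=21, sum2=11
  after byte 3 (156): sum1=177, sum2=188
  after byte 4 (199): sum1=121, sum2=54
Checksum = sum2·256 + sum1 = 54·256 + 121 = 13945 = 0x3679.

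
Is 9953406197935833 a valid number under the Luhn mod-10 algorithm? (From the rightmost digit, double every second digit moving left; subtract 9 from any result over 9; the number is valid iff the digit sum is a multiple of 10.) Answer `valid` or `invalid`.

From the right, keep odd positions and double even positions (subtract 9 from any doubled value over 9):
  doubled (positions 2,4,...): 6 1 9 9 3 8 1 9 → sum 46
  kept (positions 1,3,...): 3 8 3 7 1 0 3 9 → sum 34
Total = 80.
80 mod 10 = 0, so the number is valid.

valid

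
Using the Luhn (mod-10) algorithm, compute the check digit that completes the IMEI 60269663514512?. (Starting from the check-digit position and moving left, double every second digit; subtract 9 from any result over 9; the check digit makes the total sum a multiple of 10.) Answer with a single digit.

8

Partial digits right→left: 2 1 5 4 1 5 3 6 6 9 6 2 0 6
Double every second digit counting from the check-digit position (so the 1st, 3rd, 5th, ... of the partial from the right).
  doubled (with −9 where >9): 4 1 2 6 3 3 0 → sum 19
  kept as-is: 1 4 5 6 9 2 6 → sum 33
Total = 19 + 33 = 52.
Check digit = (10 − (52 mod 10)) mod 10 = 8.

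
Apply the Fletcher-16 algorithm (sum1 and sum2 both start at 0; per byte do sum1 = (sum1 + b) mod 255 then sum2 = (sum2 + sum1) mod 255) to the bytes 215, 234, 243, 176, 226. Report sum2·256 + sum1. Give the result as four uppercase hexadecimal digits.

Running sums (mod 255):
  after byte 0 (215): sum1=215, sum2=215
  after byte 1 (234): sum1=194, sum2=154
  after byte 2 (243): sum1=182, sum2=81
  after byte 3 (176): sum1=103, sum2=184
  after byte 4 (226): sum1=74, sum2=3
Checksum = sum2·256 + sum1 = 3·256 + 74 = 842 = 0x034A.

034A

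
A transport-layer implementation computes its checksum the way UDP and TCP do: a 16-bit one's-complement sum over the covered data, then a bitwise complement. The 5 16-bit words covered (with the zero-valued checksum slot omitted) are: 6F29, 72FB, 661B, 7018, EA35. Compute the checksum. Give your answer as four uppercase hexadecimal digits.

One's-complement addition (fold any carry out of bit 15 back into bit 0):
  0x6F29 + 0x72FB = 0x0E224
  0xE224 + 0x661B = 0x1483F → wrap carry → 0x4840
  0x4840 + 0x7018 = 0x0B858
  0xB858 + 0xEA35 = 0x1A28D → wrap carry → 0xA28E
One's-complement sum = 0xA28E.
Checksum = ~0xA28E & 0xFFFF = 0x5D71.

5D71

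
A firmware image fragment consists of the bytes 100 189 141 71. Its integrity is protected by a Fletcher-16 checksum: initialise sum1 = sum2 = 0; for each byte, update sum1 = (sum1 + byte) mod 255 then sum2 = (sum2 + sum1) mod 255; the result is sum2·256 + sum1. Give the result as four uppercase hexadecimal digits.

2DF6

Running sums (mod 255):
  after byte 0 (100): sum1=100, sum2=100
  after byte 1 (189): sum1=34, sum2=134
  after byte 2 (141): sum1=175, sum2=54
  after byte 3 (71): sum1=246, sum2=45
Checksum = sum2·256 + sum1 = 45·256 + 246 = 11766 = 0x2DF6.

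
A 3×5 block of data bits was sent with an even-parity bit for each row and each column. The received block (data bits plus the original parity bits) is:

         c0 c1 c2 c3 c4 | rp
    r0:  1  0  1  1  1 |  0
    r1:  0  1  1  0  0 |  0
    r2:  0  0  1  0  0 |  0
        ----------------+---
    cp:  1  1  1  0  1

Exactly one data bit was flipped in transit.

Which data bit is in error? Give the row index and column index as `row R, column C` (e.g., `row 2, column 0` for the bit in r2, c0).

row 2, column 3

Recompute each row's even parity and compare to rp:
  r0: data parity 0, sent rp 0 → ok
  r1: data parity 0, sent rp 0 → ok
  r2: data parity 1, sent rp 0 → mismatch
Recompute each column's even parity and compare to cp:
  c0: data parity 1, sent cp 1 → ok
  c1: data parity 1, sent cp 1 → ok
  c2: data parity 1, sent cp 1 → ok
  c3: data parity 1, sent cp 0 → mismatch
  c4: data parity 1, sent cp 1 → ok
Exactly one row (r2) and one column (c3) fail → the flipped bit is at their intersection.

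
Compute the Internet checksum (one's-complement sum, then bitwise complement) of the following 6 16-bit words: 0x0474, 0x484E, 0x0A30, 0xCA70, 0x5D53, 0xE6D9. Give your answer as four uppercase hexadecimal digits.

One's-complement addition (fold any carry out of bit 15 back into bit 0):
  0x0474 + 0x484E = 0x04CC2
  0x4CC2 + 0x0A30 = 0x056F2
  0x56F2 + 0xCA70 = 0x12162 → wrap carry → 0x2163
  0x2163 + 0x5D53 = 0x07EB6
  0x7EB6 + 0xE6D9 = 0x1658F → wrap carry → 0x6590
One's-complement sum = 0x6590.
Checksum = ~0x6590 & 0xFFFF = 0x9A6F.

9A6F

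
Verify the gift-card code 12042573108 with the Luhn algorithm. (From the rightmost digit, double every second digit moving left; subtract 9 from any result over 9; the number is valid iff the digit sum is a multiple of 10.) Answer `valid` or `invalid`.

invalid

From the right, keep odd positions and double even positions (subtract 9 from any doubled value over 9):
  doubled (positions 2,4,...): 0 6 1 8 4 → sum 19
  kept (positions 1,3,...): 8 1 7 2 0 1 → sum 19
Total = 38.
38 mod 10 = 8, so the number is invalid.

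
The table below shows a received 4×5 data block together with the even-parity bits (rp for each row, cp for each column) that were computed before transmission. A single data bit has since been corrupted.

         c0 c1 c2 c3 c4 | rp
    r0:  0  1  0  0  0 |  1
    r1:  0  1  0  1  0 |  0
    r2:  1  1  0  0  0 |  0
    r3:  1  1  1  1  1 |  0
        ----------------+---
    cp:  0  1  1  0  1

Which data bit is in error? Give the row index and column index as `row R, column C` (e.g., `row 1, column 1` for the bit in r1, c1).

row 3, column 1

Recompute each row's even parity and compare to rp:
  r0: data parity 1, sent rp 1 → ok
  r1: data parity 0, sent rp 0 → ok
  r2: data parity 0, sent rp 0 → ok
  r3: data parity 1, sent rp 0 → mismatch
Recompute each column's even parity and compare to cp:
  c0: data parity 0, sent cp 0 → ok
  c1: data parity 0, sent cp 1 → mismatch
  c2: data parity 1, sent cp 1 → ok
  c3: data parity 0, sent cp 0 → ok
  c4: data parity 1, sent cp 1 → ok
Exactly one row (r3) and one column (c1) fail → the flipped bit is at their intersection.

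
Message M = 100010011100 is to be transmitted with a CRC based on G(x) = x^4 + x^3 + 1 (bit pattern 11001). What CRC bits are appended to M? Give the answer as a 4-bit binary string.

1010

Append 4 zeros: 1000100111000000. Divide by 11001 (XOR where the leading bit is 1):
  pos 0: 10001 XOR 11001 = 01000
  pos 1: 10000 XOR 11001 = 01001
  pos 2: 10010 XOR 11001 = 01011
  pos 3: 10111 XOR 11001 = 01110
  pos 4: 11101 XOR 11001 = 00100
  pos 6: 10010 XOR 11001 = 01011
  pos 7: 10110 XOR 11001 = 01111
  pos 8: 11110 XOR 11001 = 00111
  pos 10: 11100 XOR 11001 = 00101
Remainder (last 4 bits) = 1010. This is the CRC / FCS.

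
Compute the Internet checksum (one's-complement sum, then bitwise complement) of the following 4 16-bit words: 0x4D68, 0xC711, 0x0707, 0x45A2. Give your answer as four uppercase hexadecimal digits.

9EDC

One's-complement addition (fold any carry out of bit 15 back into bit 0):
  0x4D68 + 0xC711 = 0x11479 → wrap carry → 0x147A
  0x147A + 0x0707 = 0x01B81
  0x1B81 + 0x45A2 = 0x06123
One's-complement sum = 0x6123.
Checksum = ~0x6123 & 0xFFFF = 0x9EDC.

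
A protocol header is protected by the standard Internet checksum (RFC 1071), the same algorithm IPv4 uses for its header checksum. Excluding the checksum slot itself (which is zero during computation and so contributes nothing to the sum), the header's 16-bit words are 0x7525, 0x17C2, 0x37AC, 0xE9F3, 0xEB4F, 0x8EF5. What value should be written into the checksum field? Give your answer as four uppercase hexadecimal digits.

D732

One's-complement addition (fold any carry out of bit 15 back into bit 0):
  0x7525 + 0x17C2 = 0x08CE7
  0x8CE7 + 0x37AC = 0x0C493
  0xC493 + 0xE9F3 = 0x1AE86 → wrap carry → 0xAE87
  0xAE87 + 0xEB4F = 0x199D6 → wrap carry → 0x99D7
  0x99D7 + 0x8EF5 = 0x128CC → wrap carry → 0x28CD
One's-complement sum = 0x28CD.
Checksum = ~0x28CD & 0xFFFF = 0xD732.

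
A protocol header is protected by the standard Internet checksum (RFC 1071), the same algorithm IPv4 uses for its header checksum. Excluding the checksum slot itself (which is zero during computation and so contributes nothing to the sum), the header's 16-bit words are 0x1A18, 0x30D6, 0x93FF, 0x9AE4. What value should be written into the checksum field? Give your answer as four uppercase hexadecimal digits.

One's-complement addition (fold any carry out of bit 15 back into bit 0):
  0x1A18 + 0x30D6 = 0x04AEE
  0x4AEE + 0x93FF = 0x0DEED
  0xDEED + 0x9AE4 = 0x179D1 → wrap carry → 0x79D2
One's-complement sum = 0x79D2.
Checksum = ~0x79D2 & 0xFFFF = 0x862D.

862D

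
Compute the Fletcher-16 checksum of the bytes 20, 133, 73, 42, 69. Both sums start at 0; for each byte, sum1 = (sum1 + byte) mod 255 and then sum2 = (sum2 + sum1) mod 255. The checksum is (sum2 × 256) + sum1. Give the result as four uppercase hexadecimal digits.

Running sums (mod 255):
  after byte 0 (20): sum1=20, sum2=20
  after byte 1 (133): sum1=153, sum2=173
  after byte 2 (73): sum1=226, sum2=144
  after byte 3 (42): sum1=13, sum2=157
  after byte 4 (69): sum1=82, sum2=239
Checksum = sum2·256 + sum1 = 239·256 + 82 = 61266 = 0xEF52.

EF52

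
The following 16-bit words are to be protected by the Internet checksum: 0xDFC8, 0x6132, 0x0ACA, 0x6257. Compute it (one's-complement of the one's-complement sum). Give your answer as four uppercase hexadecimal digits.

51E3

One's-complement addition (fold any carry out of bit 15 back into bit 0):
  0xDFC8 + 0x6132 = 0x140FA → wrap carry → 0x40FB
  0x40FB + 0x0ACA = 0x04BC5
  0x4BC5 + 0x6257 = 0x0AE1C
One's-complement sum = 0xAE1C.
Checksum = ~0xAE1C & 0xFFFF = 0x51E3.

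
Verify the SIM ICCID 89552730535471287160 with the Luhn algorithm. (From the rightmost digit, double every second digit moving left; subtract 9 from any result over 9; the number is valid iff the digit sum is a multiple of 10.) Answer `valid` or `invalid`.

From the right, keep odd positions and double even positions (subtract 9 from any doubled value over 9):
  doubled (positions 2,4,...): 3 5 4 5 1 1 6 4 1 7 → sum 37
  kept (positions 1,3,...): 0 1 8 1 4 3 0 7 5 9 → sum 38
Total = 75.
75 mod 10 = 5, so the number is invalid.

invalid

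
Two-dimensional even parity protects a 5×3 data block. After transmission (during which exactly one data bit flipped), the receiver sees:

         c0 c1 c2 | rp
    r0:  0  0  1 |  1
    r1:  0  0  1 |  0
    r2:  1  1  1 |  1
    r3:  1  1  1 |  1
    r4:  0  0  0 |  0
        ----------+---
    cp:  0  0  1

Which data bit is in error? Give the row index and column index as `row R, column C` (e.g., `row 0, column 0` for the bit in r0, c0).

row 1, column 2

Recompute each row's even parity and compare to rp:
  r0: data parity 1, sent rp 1 → ok
  r1: data parity 1, sent rp 0 → mismatch
  r2: data parity 1, sent rp 1 → ok
  r3: data parity 1, sent rp 1 → ok
  r4: data parity 0, sent rp 0 → ok
Recompute each column's even parity and compare to cp:
  c0: data parity 0, sent cp 0 → ok
  c1: data parity 0, sent cp 0 → ok
  c2: data parity 0, sent cp 1 → mismatch
Exactly one row (r1) and one column (c2) fail → the flipped bit is at their intersection.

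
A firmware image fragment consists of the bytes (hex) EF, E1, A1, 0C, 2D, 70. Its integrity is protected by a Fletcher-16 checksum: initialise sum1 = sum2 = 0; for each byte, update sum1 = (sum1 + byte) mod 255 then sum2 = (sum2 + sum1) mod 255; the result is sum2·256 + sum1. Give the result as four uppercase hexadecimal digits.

7E1D

Running sums (mod 255):
  after byte 0 (EF): sum1=239, sum2=239
  after byte 1 (E1): sum1=209, sum2=193
  after byte 2 (A1): sum1=115, sum2=53
  after byte 3 (0C): sum1=127, sum2=180
  after byte 4 (2D): sum1=172, sum2=97
  after byte 5 (70): sum1=29, sum2=126
Checksum = sum2·256 + sum1 = 126·256 + 29 = 32285 = 0x7E1D.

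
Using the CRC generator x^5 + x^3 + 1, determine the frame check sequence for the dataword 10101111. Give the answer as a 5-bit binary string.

00001

Append 5 zeros: 1010111100000. Divide by 101001 (XOR where the leading bit is 1):
  pos 0: 101011 XOR 101001 = 000010
  pos 4: 101100 XOR 101001 = 000101
  pos 7: 101000 XOR 101001 = 000001
Remainder (last 5 bits) = 00001. This is the CRC / FCS.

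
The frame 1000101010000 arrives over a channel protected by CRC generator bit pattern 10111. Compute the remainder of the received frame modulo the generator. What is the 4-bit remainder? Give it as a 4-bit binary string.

Modulo-2 division of 1000101010000 by 10111:
  pos 0: 10001 XOR 10111 = 00110
  pos 2: 11001 XOR 10111 = 01110
  pos 3: 11100 XOR 10111 = 01011
  pos 4: 10111 XOR 10111 = 00000
Remainder = 0000 (zero — the frame passes the CRC check).

0000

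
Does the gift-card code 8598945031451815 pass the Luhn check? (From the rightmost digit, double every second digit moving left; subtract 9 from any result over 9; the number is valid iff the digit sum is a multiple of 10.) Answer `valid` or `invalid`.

From the right, keep odd positions and double even positions (subtract 9 from any doubled value over 9):
  doubled (positions 2,4,...): 2 2 8 6 1 9 9 7 → sum 44
  kept (positions 1,3,...): 5 8 5 1 0 4 8 5 → sum 36
Total = 80.
80 mod 10 = 0, so the number is valid.

valid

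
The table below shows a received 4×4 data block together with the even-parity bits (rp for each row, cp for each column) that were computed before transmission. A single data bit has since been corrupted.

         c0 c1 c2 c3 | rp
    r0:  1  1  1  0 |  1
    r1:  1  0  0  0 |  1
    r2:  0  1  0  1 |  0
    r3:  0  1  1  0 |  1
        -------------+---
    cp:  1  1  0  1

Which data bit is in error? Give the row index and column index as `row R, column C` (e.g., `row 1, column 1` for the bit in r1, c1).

row 3, column 0

Recompute each row's even parity and compare to rp:
  r0: data parity 1, sent rp 1 → ok
  r1: data parity 1, sent rp 1 → ok
  r2: data parity 0, sent rp 0 → ok
  r3: data parity 0, sent rp 1 → mismatch
Recompute each column's even parity and compare to cp:
  c0: data parity 0, sent cp 1 → mismatch
  c1: data parity 1, sent cp 1 → ok
  c2: data parity 0, sent cp 0 → ok
  c3: data parity 1, sent cp 1 → ok
Exactly one row (r3) and one column (c0) fail → the flipped bit is at their intersection.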